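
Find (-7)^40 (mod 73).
By repeated squaring (mod 73): (-7)^{1}≡66, (-7)^{2}≡49, (-7)^{4}≡65, (-7)^{8}≡64, (-7)^{16}≡8, (-7)^{32}≡64. Then (-7)^{40} = (-7)^{32+8} ≡ 64 × 64 ≡ 8 (mod 73)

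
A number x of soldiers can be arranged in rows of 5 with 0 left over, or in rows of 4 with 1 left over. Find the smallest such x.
M = 5 × 4 = 20. M₁ = 4, y₁ ≡ 4 (mod 5). M₂ = 5, y₂ ≡ 1 (mod 4). x = 0×4×4 + 1×5×1 ≡ 5 (mod 20)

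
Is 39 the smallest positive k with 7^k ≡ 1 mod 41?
Powers of 7 mod 41: 7^1≡7, 7^2≡8, 7^3≡15, 7^4≡23, 7^5≡38, 7^6≡20, 7^7≡17, 7^8≡37, 7^9≡13, 7^10≡9, 7^11≡22, 7^12≡31, 7^13≡12, 7^14≡2, 7^15≡14, 7^16≡16, 7^17≡30, 7^18≡5, 7^19≡35, 7^20≡40, 7^21≡34, 7^22≡33, 7^23≡26, 7^24≡18, 7^25≡3, 7^26≡21, 7^27≡24, 7^28≡4, 7^29≡28, 7^30≡32, 7^31≡19, 7^32≡10, 7^33≡29, 7^34≡39, 7^35≡27, 7^36≡25, 7^37≡11, 7^38≡36, 7^39≡6, 7^40≡1. 7^39≡6≢1, so ord ≠ 39. No, the actual order is 40.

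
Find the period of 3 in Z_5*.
Powers of 3 mod 5: 3^1≡3, 3^2≡4, 3^3≡2, 3^4≡1. So the order of 3 is 4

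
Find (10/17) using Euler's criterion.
(10/17) = 10^{8} mod 17 = -1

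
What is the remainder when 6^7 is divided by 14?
By repeated squaring (mod 14): 6^{1}≡6, 6^{2}≡8, 6^{4}≡8. Then 6^{7} = 6^{4+2+1} ≡ 8 × 8 × 6 ≡ 6 (mod 14)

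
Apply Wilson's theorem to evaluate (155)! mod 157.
(156)! = (155)! × (156) ≡ -1 mod 157. So (155)! ≡ -1 × (156)^(-1) ≡ (-1)×(-1) = 1 mod 157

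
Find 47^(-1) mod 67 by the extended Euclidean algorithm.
Extended GCD: 47(10) + 67(-7) = 1. So 47^(-1) ≡ 10 mod 67. Verify: 47 × 10 = 470 ≡ 1 mod 67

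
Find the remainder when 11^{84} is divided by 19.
By Fermat: 11^{18} ≡ 1 mod 19. 84 = 4×18 + 12. So 11^{84} ≡ 11^{12} ≡ 1 mod 19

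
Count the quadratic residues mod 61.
Exactly half the non-zero residues mod a prime are QRs: (61-1)/2 = 30.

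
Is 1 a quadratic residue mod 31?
By Euler's criterion: 1^{15} ≡ 1 (mod 31). Since this equals 1, 1 is a QR.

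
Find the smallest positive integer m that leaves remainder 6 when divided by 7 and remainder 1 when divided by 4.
M = 7 × 4 = 28. M₁ = 4, y₁ ≡ 2 (mod 7). M₂ = 7, y₂ ≡ 3 (mod 4). m = 6×4×2 + 1×7×3 ≡ 13 (mod 28)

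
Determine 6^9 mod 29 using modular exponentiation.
By repeated squaring (mod 29): 6^{1}≡6, 6^{2}≡7, 6^{4}≡20, 6^{8}≡23. Then 6^{9} = 6^{8+1} ≡ 23 × 6 ≡ 22 (mod 29)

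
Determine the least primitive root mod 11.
g = 2. Powers: [2, 4, 8, 5, 10, 9, 7, 3, 6, 1] generates all 10 non-zero residues.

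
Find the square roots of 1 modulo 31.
The square roots of 1 mod 31 are 1 and 30. Verify: 1² = 1 ≡ 1 (mod 31)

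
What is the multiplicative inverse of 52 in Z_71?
Since 71 is prime, by Fermat 52^(-1) ≡ 52^{69} ≡ 56 mod 71. Verify: 52 × 56 = 2912 ≡ 1 mod 71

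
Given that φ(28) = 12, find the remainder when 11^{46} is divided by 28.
By Euler: 11^{12} ≡ 1 mod 28 since gcd(11, 28) = 1. 46 = 3×12 + 10. So 11^{46} ≡ 11^{10} ≡ 25 mod 28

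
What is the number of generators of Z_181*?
A prime p has φ(p-1) primitive roots; here φ(180) = 48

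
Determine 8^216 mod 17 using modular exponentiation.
Using Fermat: 8^{16} ≡ 1 mod 17. 216 ≡ 8 mod 16. So 8^{216} ≡ 8^{8} ≡ 1 mod 17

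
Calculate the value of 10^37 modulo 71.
By repeated squaring mod 71: 10^{1}≡10, 10^{2}≡29, 10^{4}≡60, 10^{8}≡50, 10^{16}≡15, 10^{32}≡12. Then 10^{37} = 10^{32+4+1} ≡ 12 × 60 × 10 ≡ 29 mod 71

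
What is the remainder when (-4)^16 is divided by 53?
By repeated squaring (mod 53): (-4)^{1}≡49, (-4)^{2}≡16, (-4)^{4}≡44, (-4)^{8}≡28, (-4)^{16}≡42. So (-4)^{16} ≡ 42 (mod 53)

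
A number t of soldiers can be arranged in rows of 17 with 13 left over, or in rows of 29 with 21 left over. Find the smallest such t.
M = 17 × 29 = 493. M₁ = 29, y₁ ≡ 10 mod 17. M₂ = 17, y₂ ≡ 12 mod 29. t = 13×29×10 + 21×17×12 ≡ 166 mod 493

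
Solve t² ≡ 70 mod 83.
The square roots of 70 mod 83 are 30 and 53. Verify: 30² = 900 ≡ 70 mod 83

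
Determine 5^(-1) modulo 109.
Since 109 is prime, by Fermat 5^(-1) ≡ 5^{107} ≡ 22 (mod 109). Verify: 5 × 22 = 110 ≡ 1 (mod 109)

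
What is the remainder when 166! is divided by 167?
By Wilson's theorem, (166)! ≡ -1 ≡ 166 (mod 167)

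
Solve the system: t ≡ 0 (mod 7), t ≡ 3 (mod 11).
M = 7 × 11 = 77. M₁ = 11, y₁ ≡ 2 (mod 7). M₂ = 7, y₂ ≡ 8 (mod 11). t = 0×11×2 + 3×7×8 ≡ 14 (mod 77)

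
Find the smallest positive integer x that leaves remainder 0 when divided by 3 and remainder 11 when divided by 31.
M = 3 × 31 = 93. M₁ = 31, y₁ ≡ 1 mod 3. M₂ = 3, y₂ ≡ 21 mod 31. x = 0×31×1 + 11×3×21 ≡ 42 mod 93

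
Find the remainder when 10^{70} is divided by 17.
By Fermat: 10^{16} ≡ 1 (mod 17). 70 = 4×16 + 6. So 10^{70} ≡ 10^{6} ≡ 9 (mod 17)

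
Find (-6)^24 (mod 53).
By repeated squaring (mod 53): (-6)^{1}≡47, (-6)^{2}≡36, (-6)^{4}≡24, (-6)^{8}≡46, (-6)^{16}≡49. Then (-6)^{24} = (-6)^{16+8} ≡ 49 × 46 ≡ 28 (mod 53)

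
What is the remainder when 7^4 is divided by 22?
7^{4} = 2401 ≡ 3 mod 22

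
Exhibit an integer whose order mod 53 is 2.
52 has order 2 mod 53 since 52^{2} ≡ 1 (mod 53) and no smaller power works.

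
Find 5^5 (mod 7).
By repeated squaring (mod 7): 5^{1}≡5, 5^{2}≡4, 5^{4}≡2. Then 5^{5} = 5^{4+1} ≡ 2 × 5 ≡ 3 (mod 7)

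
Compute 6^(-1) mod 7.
Since 7 is prime, by Fermat 6^(-1) ≡ 6^{5} ≡ 6 mod 7. Verify: 6 × 6 = 36 ≡ 1 mod 7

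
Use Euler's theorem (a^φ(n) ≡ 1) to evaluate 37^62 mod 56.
By Euler: 37^{24} ≡ 1 mod 56 since gcd(37, 56) = 1. 62 = 2×24 + 14. So 37^{62} ≡ 37^{14} ≡ 25 mod 56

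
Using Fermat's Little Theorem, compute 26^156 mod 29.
By Fermat: 26^{28} ≡ 1 mod 29. 156 = 5×28 + 16. So 26^{156} ≡ 26^{16} ≡ 20 mod 29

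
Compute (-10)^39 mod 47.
By repeated squaring (mod 47): (-10)^{1}≡37, (-10)^{2}≡6, (-10)^{4}≡36, (-10)^{8}≡27, (-10)^{16}≡24, (-10)^{32}≡12. Then (-10)^{39} = (-10)^{32+4+2+1} ≡ 12 × 36 × 6 × 37 ≡ 24 (mod 47)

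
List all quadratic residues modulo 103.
QRs mod 103: {1, 2, 4, 7, 8, 9, 13, 14, 15, 16, 17, 18, 19, 23, 25, 26, 28, 29, 30, 32, 33, 34, 36, 38, 41, 46, 49, 50, 52, 55, 56, 58, 59, 60, 61, 63, 64, 66, 68, 72, 76, 79, 81, 82, 83, 91, 92, 93, 97, 98, 100}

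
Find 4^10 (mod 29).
By repeated squaring (mod 29): 4^{1}≡4, 4^{2}≡16, 4^{4}≡24, 4^{8}≡25. Then 4^{10} = 4^{8+2} ≡ 25 × 16 ≡ 23 (mod 29)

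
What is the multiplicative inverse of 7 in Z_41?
Since 41 is prime, by Fermat 7^(-1) ≡ 7^{39} ≡ 6 mod 41. Verify: 7 × 6 = 42 ≡ 1 mod 41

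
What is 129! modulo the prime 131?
(130)! = (129)! × (130) ≡ -1 mod 131. So (129)! ≡ -1 × (130)^(-1) ≡ (-1)×(-1) = 1 mod 131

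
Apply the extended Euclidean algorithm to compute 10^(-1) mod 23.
Extended GCD: 10(7) + 23(-3) = 1. So 10^(-1) ≡ 7 mod 23. Verify: 10 × 7 = 70 ≡ 1 mod 23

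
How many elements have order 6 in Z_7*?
Number of primitive roots mod 7 = φ(p-1) = φ(6) = 2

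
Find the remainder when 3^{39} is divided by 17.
By Fermat: 3^{16} ≡ 1 (mod 17). 39 = 2×16 + 7. So 3^{39} ≡ 3^{7} ≡ 11 (mod 17)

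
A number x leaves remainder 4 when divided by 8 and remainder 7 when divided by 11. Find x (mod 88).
M = 8 × 11 = 88. M₁ = 11, y₁ ≡ 3 (mod 8). M₂ = 8, y₂ ≡ 7 (mod 11). x = 4×11×3 + 7×8×7 ≡ 84 (mod 88)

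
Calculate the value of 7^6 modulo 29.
By repeated squaring (mod 29): 7^{1}≡7, 7^{2}≡20, 7^{4}≡23. Then 7^{6} = 7^{4+2} ≡ 23 × 20 ≡ 25 (mod 29)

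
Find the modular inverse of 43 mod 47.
Since 47 is prime, by Fermat 43^(-1) ≡ 43^{45} ≡ 35 (mod 47). Verify: 43 × 35 = 1505 ≡ 1 (mod 47)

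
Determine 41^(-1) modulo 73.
Since 73 is prime, by Fermat 41^(-1) ≡ 41^{71} ≡ 57 (mod 73). Verify: 41 × 57 = 2337 ≡ 1 (mod 73)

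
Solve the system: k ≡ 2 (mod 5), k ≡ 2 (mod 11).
M = 5 × 11 = 55. M₁ = 11, y₁ ≡ 1 (mod 5). M₂ = 5, y₂ ≡ 9 (mod 11). k = 2×11×1 + 2×5×9 ≡ 2 (mod 55)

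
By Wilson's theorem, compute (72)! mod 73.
By Wilson's theorem, (72)! ≡ -1 ≡ 72 mod 73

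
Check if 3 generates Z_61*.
3^{10} ≡ 1 mod 61 and 10 < 60, so ord_61(3) = 10 ≠ 60 and 3 is not a primitive root.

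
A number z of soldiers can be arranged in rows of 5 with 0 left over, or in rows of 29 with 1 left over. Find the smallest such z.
M = 5 × 29 = 145. M₁ = 29, y₁ ≡ 4 (mod 5). M₂ = 5, y₂ ≡ 6 (mod 29). z = 0×29×4 + 1×5×6 ≡ 30 (mod 145)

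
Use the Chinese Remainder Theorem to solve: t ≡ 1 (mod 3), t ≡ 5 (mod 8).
M = 3 × 8 = 24. M₁ = 8, y₁ ≡ 2 (mod 3). M₂ = 3, y₂ ≡ 3 (mod 8). t = 1×8×2 + 5×3×3 ≡ 13 (mod 24)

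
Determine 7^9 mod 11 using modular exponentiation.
By repeated squaring (mod 11): 7^{1}≡7, 7^{2}≡5, 7^{4}≡3, 7^{8}≡9. Then 7^{9} = 7^{8+1} ≡ 9 × 7 ≡ 8 (mod 11)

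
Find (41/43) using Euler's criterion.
(41/43) = 41^{21} mod 43 = 1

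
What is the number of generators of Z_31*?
Number of primitive roots mod 31 = φ(p-1) = φ(30) = 8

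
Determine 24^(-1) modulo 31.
Since 31 is prime, by Fermat 24^(-1) ≡ 24^{29} ≡ 22 (mod 31). Verify: 24 × 22 = 528 ≡ 1 (mod 31)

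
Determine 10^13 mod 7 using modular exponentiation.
Using Fermat: 10^{6} ≡ 1 (mod 7). 13 ≡ 1 (mod 6). So 10^{13} ≡ 10^{1} ≡ 3 (mod 7)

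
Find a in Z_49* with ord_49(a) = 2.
48 has order 2 mod 49 since 48^{2} ≡ 1 (mod 49) and no smaller power works.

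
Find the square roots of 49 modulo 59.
The square roots of 49 mod 59 are 7 and 52. Verify: 7² = 49 ≡ 49 (mod 59)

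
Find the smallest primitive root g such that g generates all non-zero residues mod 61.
g = 2. For each prime q|60: 2^{30}≡60, 2^{20}≡47, 2^{12}≡9, none ≡ 1, so ord_61(2) = 60 and 2 is a primitive root.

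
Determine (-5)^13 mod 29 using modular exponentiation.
By repeated squaring mod 29: (-5)^{1}≡24, (-5)^{2}≡25, (-5)^{4}≡16, (-5)^{8}≡24. Then (-5)^{13} = (-5)^{8+4+1} ≡ 24 × 16 × 24 ≡ 23 mod 29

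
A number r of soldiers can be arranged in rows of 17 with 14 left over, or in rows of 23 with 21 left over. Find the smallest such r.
M = 17 × 23 = 391. M₁ = 23, y₁ ≡ 3 mod 17. M₂ = 17, y₂ ≡ 19 mod 23. r = 14×23×3 + 21×17×19 ≡ 320 mod 391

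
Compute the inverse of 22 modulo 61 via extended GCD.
Extended GCD: 22(25) + 61(-9) = 1. So 22^(-1) ≡ 25 (mod 61). Verify: 22 × 25 = 550 ≡ 1 (mod 61)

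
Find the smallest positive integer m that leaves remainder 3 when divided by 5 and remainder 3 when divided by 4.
M = 5 × 4 = 20. M₁ = 4, y₁ ≡ 4 mod 5. M₂ = 5, y₂ ≡ 1 mod 4. m = 3×4×4 + 3×5×1 ≡ 3 mod 20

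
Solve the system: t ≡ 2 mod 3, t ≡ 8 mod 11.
M = 3 × 11 = 33. M₁ = 11, y₁ ≡ 2 mod 3. M₂ = 3, y₂ ≡ 4 mod 11. t = 2×11×2 + 8×3×4 ≡ 8 mod 33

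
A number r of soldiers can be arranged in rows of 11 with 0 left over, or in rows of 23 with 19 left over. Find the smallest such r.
M = 11 × 23 = 253. M₁ = 23, y₁ ≡ 1 mod 11. M₂ = 11, y₂ ≡ 21 mod 23. r = 0×23×1 + 19×11×21 ≡ 88 mod 253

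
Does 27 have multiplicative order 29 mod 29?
Powers of 27 mod 29: 27^1≡27, 27^2≡4, 27^3≡21, 27^4≡16, 27^5≡26, 27^6≡6, 27^7≡17, 27^8≡24, 27^9≡10, 27^10≡9, 27^11≡11, 27^12≡7, 27^13≡15, 27^14≡28, 27^15≡2, 27^16≡25, 27^17≡8, 27^18≡13, 27^19≡3, 27^20≡23, 27^21≡12, 27^22≡5, 27^23≡19, 27^24≡20, 27^25≡18, 27^26≡22, 27^27≡14, 27^28≡1. Already 27^28≡1, so the order is 28 < 29. No, the actual order is 28.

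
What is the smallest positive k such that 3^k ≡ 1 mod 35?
Powers of 3 mod 35: 3^1≡3, 3^2≡9, 3^3≡27, 3^4≡11, 3^5≡33, 3^6≡29, 3^7≡17, 3^8≡16, 3^9≡13, 3^10≡4, 3^11≡12, 3^12≡1. So the order of 3 is 12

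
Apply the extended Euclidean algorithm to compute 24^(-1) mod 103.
Extended GCD: 24(-30) + 103(7) = 1. So 24^(-1) ≡ -30 ≡ 73 mod 103. Verify: 24 × 73 = 1752 ≡ 1 mod 103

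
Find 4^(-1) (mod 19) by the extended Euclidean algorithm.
Extended GCD: 4(5) + 19(-1) = 1. So 4^(-1) ≡ 5 (mod 19). Verify: 4 × 5 = 20 ≡ 1 (mod 19)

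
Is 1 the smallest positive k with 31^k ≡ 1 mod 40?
Powers of 31 mod 40: 31^1≡31, 31^2≡1. 31^1≡31≢1, so ord ≠ 1. No, the actual order is 2.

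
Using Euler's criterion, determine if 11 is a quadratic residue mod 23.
By Euler's criterion: 11^{11} ≡ 22 mod 23. Since this equals -1 (≡ 22), 11 is not a QR.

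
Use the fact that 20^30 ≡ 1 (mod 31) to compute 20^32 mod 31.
By Fermat: 20^{30} ≡ 1 (mod 31). So 20^{32} = 20^{30} · 20^{2} ≡ 20^{2} ≡ 28 (mod 31)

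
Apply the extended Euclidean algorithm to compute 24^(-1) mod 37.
Extended GCD: 24(17) + 37(-11) = 1. So 24^(-1) ≡ 17 (mod 37). Verify: 24 × 17 = 408 ≡ 1 (mod 37)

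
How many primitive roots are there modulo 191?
Number of primitive roots mod 191 = φ(p-1) = φ(190) = 72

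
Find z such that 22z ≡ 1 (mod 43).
Since 43 is prime, by Fermat 22^(-1) ≡ 22^{41} ≡ 2 (mod 43). Verify: 22 × 2 = 44 ≡ 1 (mod 43)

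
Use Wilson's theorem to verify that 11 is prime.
(10)! mod 11 = 10. Since this equals -1 mod 11, Wilson confirms 11 is prime.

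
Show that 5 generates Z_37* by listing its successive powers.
5^1, 5^2, ..., 5^{36} mod 37: [5, 25, 14, 33, 17, 11, 18, 16, 6, 30, 2, 10, 13, 28, 29, 34, 22, 36, 32, 12, 23, 4, 20, 26, 19, 21, 31, 7, 35, 27, 24, 9, 8, 3, 15, 1]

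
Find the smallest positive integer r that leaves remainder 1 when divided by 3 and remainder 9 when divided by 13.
M = 3 × 13 = 39. M₁ = 13, y₁ ≡ 1 mod 3. M₂ = 3, y₂ ≡ 9 mod 13. r = 1×13×1 + 9×3×9 ≡ 22 mod 39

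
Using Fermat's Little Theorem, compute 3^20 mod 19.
By Fermat: 3^{18} ≡ 1 (mod 19). So 3^{20} = 3^{18} · 3^{2} ≡ 3^{2} ≡ 9 (mod 19)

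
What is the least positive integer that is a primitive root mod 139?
g = 2. For each prime q|138: 2^{69}≡138, 2^{46}≡96, 2^{6}≡64, none ≡ 1, so ord_139(2) = 138 and 2 is a primitive root.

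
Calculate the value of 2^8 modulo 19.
By repeated squaring mod 19: 2^{1}≡2, 2^{2}≡4, 2^{4}≡16, 2^{8}≡9. So 2^{8} ≡ 9 mod 19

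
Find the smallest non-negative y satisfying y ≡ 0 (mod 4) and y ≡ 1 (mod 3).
M = 4 × 3 = 12. M₁ = 3, y₁ ≡ 3 (mod 4). M₂ = 4, y₂ ≡ 1 (mod 3). y = 0×3×3 + 1×4×1 ≡ 4 (mod 12)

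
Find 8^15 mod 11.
Using Fermat: 8^{10} ≡ 1 mod 11. 15 ≡ 5 mod 10. So 8^{15} ≡ 8^{5} ≡ 10 mod 11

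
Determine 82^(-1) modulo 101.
Since 101 is prime, by Fermat 82^(-1) ≡ 82^{99} ≡ 85 (mod 101). Verify: 82 × 85 = 6970 ≡ 1 (mod 101)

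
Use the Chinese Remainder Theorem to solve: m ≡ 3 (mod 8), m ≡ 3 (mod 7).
M = 8 × 7 = 56. M₁ = 7, y₁ ≡ 7 (mod 8). M₂ = 8, y₂ ≡ 1 (mod 7). m = 3×7×7 + 3×8×1 ≡ 3 (mod 56)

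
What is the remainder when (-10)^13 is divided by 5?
By repeated squaring mod 5: (-10)^{1}≡0, (-10)^{2}≡0, (-10)^{4}≡0, (-10)^{8}≡0. Then (-10)^{13} = (-10)^{8+4+1} ≡ 0 × 0 × 0 ≡ 0 mod 5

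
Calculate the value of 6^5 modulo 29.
By repeated squaring (mod 29): 6^{1}≡6, 6^{2}≡7, 6^{4}≡20. Then 6^{5} = 6^{4+1} ≡ 20 × 6 ≡ 4 (mod 29)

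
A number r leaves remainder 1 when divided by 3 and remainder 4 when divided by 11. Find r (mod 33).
M = 3 × 11 = 33. M₁ = 11, y₁ ≡ 2 (mod 3). M₂ = 3, y₂ ≡ 4 (mod 11). r = 1×11×2 + 4×3×4 ≡ 4 (mod 33)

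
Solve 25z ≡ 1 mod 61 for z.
Since 61 is prime, by Fermat 25^(-1) ≡ 25^{59} ≡ 22 mod 61. Verify: 25 × 22 = 550 ≡ 1 mod 61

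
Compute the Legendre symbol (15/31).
(15/31) = 15^{15} mod 31 = -1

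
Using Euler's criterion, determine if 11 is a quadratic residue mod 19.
By Euler's criterion: 11^{9} ≡ 1 mod 19. Since this equals 1, 11 is a QR.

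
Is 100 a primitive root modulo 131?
100^{65} ≡ 1 mod 131 and 65 < 130, so ord_131(100) = 65 ≠ 130 and 100 is not a primitive root.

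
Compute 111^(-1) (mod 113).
Since 113 is prime, by Fermat 111^(-1) ≡ 111^{111} ≡ 56 (mod 113). Verify: 111 × 56 = 6216 ≡ 1 (mod 113)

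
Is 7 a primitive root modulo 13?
ord_13(7) divides 12. For each prime q|12: 7^{6}≡12, 7^{4}≡9, none ≡ 1. So 7 has order 12 and is a primitive root mod 13.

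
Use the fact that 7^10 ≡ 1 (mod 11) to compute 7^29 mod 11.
By Fermat: 7^{10} ≡ 1 (mod 11). 29 = 2×10 + 9. So 7^{29} ≡ 7^{9} ≡ 8 (mod 11)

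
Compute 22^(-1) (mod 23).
Since 23 is prime, by Fermat 22^(-1) ≡ 22^{21} ≡ 22 (mod 23). Verify: 22 × 22 = 484 ≡ 1 (mod 23)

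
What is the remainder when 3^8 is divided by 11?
By repeated squaring mod 11: 3^{1}≡3, 3^{2}≡9, 3^{4}≡4, 3^{8}≡5. So 3^{8} ≡ 5 mod 11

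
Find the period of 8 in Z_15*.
Powers of 8 mod 15: 8^1≡8, 8^2≡4, 8^3≡2, 8^4≡1. So the order of 8 is 4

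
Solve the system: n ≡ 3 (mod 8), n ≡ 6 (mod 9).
M = 8 × 9 = 72. M₁ = 9, y₁ ≡ 1 (mod 8). M₂ = 8, y₂ ≡ 8 (mod 9). n = 3×9×1 + 6×8×8 ≡ 51 (mod 72)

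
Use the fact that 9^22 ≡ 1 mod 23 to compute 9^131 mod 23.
By Fermat: 9^{22} ≡ 1 mod 23. 131 = 5×22 + 21. So 9^{131} ≡ 9^{21} ≡ 18 mod 23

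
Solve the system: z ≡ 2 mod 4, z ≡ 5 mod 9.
M = 4 × 9 = 36. M₁ = 9, y₁ ≡ 1 mod 4. M₂ = 4, y₂ ≡ 7 mod 9. z = 2×9×1 + 5×4×7 ≡ 14 mod 36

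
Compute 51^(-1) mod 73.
Since 73 is prime, by Fermat 51^(-1) ≡ 51^{71} ≡ 63 mod 73. Verify: 51 × 63 = 3213 ≡ 1 mod 73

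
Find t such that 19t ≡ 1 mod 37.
Since 37 is prime, by Fermat 19^(-1) ≡ 19^{35} ≡ 2 mod 37. Verify: 19 × 2 = 38 ≡ 1 mod 37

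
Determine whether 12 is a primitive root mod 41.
ord_41(12) divides 40. For each prime q|40: 12^{20}≡40, 12^{8}≡18, none ≡ 1. So 12 has order 40 and is a primitive root mod 41.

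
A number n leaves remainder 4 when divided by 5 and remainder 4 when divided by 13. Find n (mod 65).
M = 5 × 13 = 65. M₁ = 13, y₁ ≡ 2 (mod 5). M₂ = 5, y₂ ≡ 8 (mod 13). n = 4×13×2 + 4×5×8 ≡ 4 (mod 65)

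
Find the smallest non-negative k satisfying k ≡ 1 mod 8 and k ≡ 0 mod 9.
M = 8 × 9 = 72. M₁ = 9, y₁ ≡ 1 mod 8. M₂ = 8, y₂ ≡ 8 mod 9. k = 1×9×1 + 0×8×8 ≡ 9 mod 72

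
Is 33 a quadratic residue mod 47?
By Euler's criterion: 33^{23} ≡ 46 (mod 47). Since this equals -1 (≡ 46), 33 is not a QR.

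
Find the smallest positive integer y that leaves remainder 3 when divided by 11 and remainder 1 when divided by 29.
M = 11 × 29 = 319. M₁ = 29, y₁ ≡ 8 (mod 11). M₂ = 11, y₂ ≡ 8 (mod 29). y = 3×29×8 + 1×11×8 ≡ 146 (mod 319)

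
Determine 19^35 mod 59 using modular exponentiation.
By repeated squaring (mod 59): 19^{1}≡19, 19^{2}≡7, 19^{4}≡49, 19^{8}≡41, 19^{16}≡29, 19^{32}≡15. Then 19^{35} = 19^{32+2+1} ≡ 15 × 7 × 19 ≡ 48 (mod 59)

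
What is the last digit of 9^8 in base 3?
By repeated squaring (mod 3): 9^{1}≡0, 9^{2}≡0, 9^{4}≡0, 9^{8}≡0. So 9^{8} ≡ 0 (mod 3)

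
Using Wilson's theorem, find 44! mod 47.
(46)! = (44)! × (45) × (46) ≡ -1 (mod 47). So (44)! ≡ -1 × [(46)(45)]^(-1) ≡ 23 (mod 47)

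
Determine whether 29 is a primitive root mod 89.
ord_89(29) divides 88. For each prime q|88: 29^{44}≡88, 29^{8}≡4, none ≡ 1. So 29 has order 88 and is a primitive root mod 89.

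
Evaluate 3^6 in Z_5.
Using Fermat: 3^{4} ≡ 1 (mod 5). 6 ≡ 2 (mod 4). So 3^{6} ≡ 3^{2} ≡ 4 (mod 5)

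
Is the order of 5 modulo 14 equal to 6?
Powers of 5 mod 14: 5^1≡5, 5^2≡11, 5^3≡13, 5^4≡9, 5^5≡3, 5^6≡1. First k with 5^k≡1 is k=6. Yes, ord_14(5) = 6.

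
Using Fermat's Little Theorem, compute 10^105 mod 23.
By Fermat: 10^{22} ≡ 1 mod 23. 105 = 4×22 + 17. So 10^{105} ≡ 10^{17} ≡ 17 mod 23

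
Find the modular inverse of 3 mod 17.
Since 17 is prime, by Fermat 3^(-1) ≡ 3^{15} ≡ 6 (mod 17). Verify: 3 × 6 = 18 ≡ 1 (mod 17)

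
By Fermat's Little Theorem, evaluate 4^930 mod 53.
By Fermat: 4^{52} ≡ 1 mod 53. 930 ≡ 46 mod 52. So 4^{930} ≡ 4^{46} ≡ 46 mod 53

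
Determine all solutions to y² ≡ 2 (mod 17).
The square roots of 2 mod 17 are 6 and 11. Verify: 6² = 36 ≡ 2 (mod 17)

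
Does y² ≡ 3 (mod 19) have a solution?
By Euler's criterion: 3^{9} ≡ 18 (mod 19). Since this equals -1 (≡ 18), 3 is not a QR.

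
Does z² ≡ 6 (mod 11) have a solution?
By Euler's criterion: 6^{5} ≡ 10 (mod 11). Since this equals -1 (≡ 10), 6 is not a QR.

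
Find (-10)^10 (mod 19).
By repeated squaring (mod 19): (-10)^{1}≡9, (-10)^{2}≡5, (-10)^{4}≡6, (-10)^{8}≡17. Then (-10)^{10} = (-10)^{8+2} ≡ 17 × 5 ≡ 9 (mod 19)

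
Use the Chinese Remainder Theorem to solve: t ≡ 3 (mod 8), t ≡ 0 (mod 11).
M = 8 × 11 = 88. M₁ = 11, y₁ ≡ 3 (mod 8). M₂ = 8, y₂ ≡ 7 (mod 11). t = 3×11×3 + 0×8×7 ≡ 11 (mod 88)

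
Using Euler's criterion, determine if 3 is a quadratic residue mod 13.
By Euler's criterion: 3^{6} ≡ 1 mod 13. Since this equals 1, 3 is a QR.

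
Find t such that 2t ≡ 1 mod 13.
Since 13 is prime, by Fermat 2^(-1) ≡ 2^{11} ≡ 7 mod 13. Verify: 2 × 7 = 14 ≡ 1 mod 13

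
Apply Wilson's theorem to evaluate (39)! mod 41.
(40)! = (39)! × (40) ≡ -1 (mod 41). So (39)! ≡ -1 × (40)^(-1) ≡ (-1)×(-1) = 1 (mod 41)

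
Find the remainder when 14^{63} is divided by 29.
By Fermat: 14^{28} ≡ 1 mod 29. 63 = 2×28 + 7. So 14^{63} ≡ 14^{7} ≡ 12 mod 29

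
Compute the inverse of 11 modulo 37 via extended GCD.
Extended GCD: 11(-10) + 37(3) = 1. So 11^(-1) ≡ -10 ≡ 27 (mod 37). Verify: 11 × 27 = 297 ≡ 1 (mod 37)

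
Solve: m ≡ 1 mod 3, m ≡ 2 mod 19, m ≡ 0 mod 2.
M = 3 × 19 × 2 = 114. M₁ = 38, y₁ ≡ 2 mod 3. M₂ = 6, y₂ ≡ 16 mod 19. M₃ = 57, y₃ ≡ 1 mod 2. m = 1×38×2 + 2×6×16 + 0×57×1 ≡ 40 mod 114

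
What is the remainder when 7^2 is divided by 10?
7^{2} = 49 ≡ 9 (mod 10)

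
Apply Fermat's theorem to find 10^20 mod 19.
By Fermat: 10^{18} ≡ 1 mod 19. So 10^{20} = 10^{18} · 10^{2} ≡ 10^{2} ≡ 5 mod 19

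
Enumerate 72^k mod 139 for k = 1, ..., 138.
72^1, 72^2, ..., 72^{138} mod 139: [72, 41, 33, 13, 102, 116, 12, 30, 75, 118, 17, 112, 2, 5, 82, 66, 26, 65, 93, 24, 60, 11, 97, 34, 85, 4, 10, 25, 132, 52, 130, 47, 48, 120, 22, 55, 68, 31, 8, 20, 50, 125, 104, 121, 94, 96, 101, 44, 110, 136, 62, 16, 40, 100, 111, 69, 103, 49, 53, 63, 88, 81, 133, 124, 32, 80, 61, 83, 138, 67, 98, 106, 126, 37, 23, 127, 109, 64, 21, 122, 27, 137, 134, 57, 73, 113, 74, 46, 115, 79, 128, 42, 105, 54, 135, 129, 114, 7, 87, 9, 92, 91, 19, 117, 84, 71, 108, 131, 119, 89, 14, 35, 18, 45, 43, 38, 95, 29, 3, 77, 123, 99, 39, 28, 70, 36, 90, 86, 76, 51, 58, 6, 15, 107, 59, 78, 56, 1]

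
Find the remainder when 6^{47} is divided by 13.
By Fermat: 6^{12} ≡ 1 (mod 13). 47 = 3×12 + 11. So 6^{47} ≡ 6^{11} ≡ 11 (mod 13)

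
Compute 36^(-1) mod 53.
Since 53 is prime, by Fermat 36^(-1) ≡ 36^{51} ≡ 28 mod 53. Verify: 36 × 28 = 1008 ≡ 1 mod 53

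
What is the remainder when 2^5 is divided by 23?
By repeated squaring mod 23: 2^{1}≡2, 2^{2}≡4, 2^{4}≡16. Then 2^{5} = 2^{4+1} ≡ 16 × 2 ≡ 9 mod 23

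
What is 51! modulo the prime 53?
(52)! = (51)! × (52) ≡ -1 (mod 53). So (51)! ≡ -1 × (52)^(-1) ≡ (-1)×(-1) = 1 (mod 53)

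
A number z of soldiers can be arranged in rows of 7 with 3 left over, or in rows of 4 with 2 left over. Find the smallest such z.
M = 7 × 4 = 28. M₁ = 4, y₁ ≡ 2 mod 7. M₂ = 7, y₂ ≡ 3 mod 4. z = 3×4×2 + 2×7×3 ≡ 10 mod 28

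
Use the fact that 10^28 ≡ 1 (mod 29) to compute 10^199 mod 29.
By Fermat: 10^{28} ≡ 1 (mod 29). 199 ≡ 3 (mod 28). So 10^{199} ≡ 10^{3} ≡ 14 (mod 29)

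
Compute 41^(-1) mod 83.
Since 83 is prime, by Fermat 41^(-1) ≡ 41^{81} ≡ 81 mod 83. Verify: 41 × 81 = 3321 ≡ 1 mod 83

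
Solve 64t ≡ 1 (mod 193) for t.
Since 193 is prime, by Fermat 64^(-1) ≡ 64^{191} ≡ 190 (mod 193). Verify: 64 × 190 = 12160 ≡ 1 (mod 193)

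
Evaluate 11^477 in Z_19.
Using Fermat: 11^{18} ≡ 1 (mod 19). 477 ≡ 9 (mod 18). So 11^{477} ≡ 11^{9} ≡ 1 (mod 19)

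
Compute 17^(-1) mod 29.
Since 29 is prime, by Fermat 17^(-1) ≡ 17^{27} ≡ 12 mod 29. Verify: 17 × 12 = 204 ≡ 1 mod 29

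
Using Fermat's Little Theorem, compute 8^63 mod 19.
By Fermat: 8^{18} ≡ 1 mod 19. 63 = 3×18 + 9. So 8^{63} ≡ 8^{9} ≡ 18 mod 19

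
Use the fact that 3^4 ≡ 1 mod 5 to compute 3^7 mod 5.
By Fermat: 3^{4} ≡ 1 mod 5. So 3^{7} = 3^{4} · 3^{3} ≡ 3^{3} ≡ 2 mod 5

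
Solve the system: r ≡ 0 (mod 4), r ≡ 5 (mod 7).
M = 4 × 7 = 28. M₁ = 7, y₁ ≡ 3 (mod 4). M₂ = 4, y₂ ≡ 2 (mod 7). r = 0×7×3 + 5×4×2 ≡ 12 (mod 28)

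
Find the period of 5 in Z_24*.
Powers of 5 mod 24: 5^1≡5, 5^2≡1. ord_24(5) = 2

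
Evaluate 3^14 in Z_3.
By repeated squaring mod 3: 3^{1}≡0, 3^{2}≡0, 3^{4}≡0, 3^{8}≡0. Then 3^{14} = 3^{8+4+2} ≡ 0 × 0 × 0 ≡ 0 mod 3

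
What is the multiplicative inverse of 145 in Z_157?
Since 157 is prime, by Fermat 145^(-1) ≡ 145^{155} ≡ 13 (mod 157). Verify: 145 × 13 = 1885 ≡ 1 (mod 157)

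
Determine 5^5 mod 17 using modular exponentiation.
By repeated squaring mod 17: 5^{1}≡5, 5^{2}≡8, 5^{4}≡13. Then 5^{5} = 5^{4+1} ≡ 13 × 5 ≡ 14 mod 17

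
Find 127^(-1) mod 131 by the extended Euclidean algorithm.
Extended GCD: 127(-33) + 131(32) = 1. So 127^(-1) ≡ -33 ≡ 98 mod 131. Verify: 127 × 98 = 12446 ≡ 1 mod 131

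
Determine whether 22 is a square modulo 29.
By Euler's criterion: 22^{14} ≡ 1 (mod 29). Since this equals 1, 22 is a QR.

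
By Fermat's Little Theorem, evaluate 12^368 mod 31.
By Fermat: 12^{30} ≡ 1 mod 31. 368 ≡ 8 mod 30. So 12^{368} ≡ 12^{8} ≡ 9 mod 31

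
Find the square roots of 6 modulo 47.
The square roots of 6 mod 47 are 37 and 10. Verify: 37² = 1369 ≡ 6 mod 47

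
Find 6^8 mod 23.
By repeated squaring mod 23: 6^{1}≡6, 6^{2}≡13, 6^{4}≡8, 6^{8}≡18. So 6^{8} ≡ 18 mod 23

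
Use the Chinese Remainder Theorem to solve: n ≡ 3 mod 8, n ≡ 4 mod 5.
M = 8 × 5 = 40. M₁ = 5, y₁ ≡ 5 mod 8. M₂ = 8, y₂ ≡ 2 mod 5. n = 3×5×5 + 4×8×2 ≡ 19 mod 40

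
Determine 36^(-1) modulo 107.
Since 107 is prime, by Fermat 36^(-1) ≡ 36^{105} ≡ 3 mod 107. Verify: 36 × 3 = 108 ≡ 1 mod 107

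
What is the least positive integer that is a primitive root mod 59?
g = 2. For each prime q|58: 2^{29}≡58, 2^{2}≡4, none ≡ 1, so ord_59(2) = 58 and 2 is a primitive root.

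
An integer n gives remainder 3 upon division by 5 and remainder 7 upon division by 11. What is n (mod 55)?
M = 5 × 11 = 55. M₁ = 11, y₁ ≡ 1 (mod 5). M₂ = 5, y₂ ≡ 9 (mod 11). n = 3×11×1 + 7×5×9 ≡ 18 (mod 55)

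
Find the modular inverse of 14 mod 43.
Since 43 is prime, by Fermat 14^(-1) ≡ 14^{41} ≡ 40 mod 43. Verify: 14 × 40 = 560 ≡ 1 mod 43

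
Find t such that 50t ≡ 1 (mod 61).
Since 61 is prime, by Fermat 50^(-1) ≡ 50^{59} ≡ 11 (mod 61). Verify: 50 × 11 = 550 ≡ 1 (mod 61)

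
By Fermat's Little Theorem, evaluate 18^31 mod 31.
By Fermat: 18^{30} ≡ 1 (mod 31). So 18^{31} = 18^{30} · 18^{1} ≡ 18^{1} ≡ 18 (mod 31)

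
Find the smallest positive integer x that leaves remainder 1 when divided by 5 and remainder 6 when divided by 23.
M = 5 × 23 = 115. M₁ = 23, y₁ ≡ 2 mod 5. M₂ = 5, y₂ ≡ 14 mod 23. x = 1×23×2 + 6×5×14 ≡ 6 mod 115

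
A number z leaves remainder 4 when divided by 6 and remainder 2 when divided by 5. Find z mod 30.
M = 6 × 5 = 30. M₁ = 5, y₁ ≡ 5 mod 6. M₂ = 6, y₂ ≡ 1 mod 5. z = 4×5×5 + 2×6×1 ≡ 22 mod 30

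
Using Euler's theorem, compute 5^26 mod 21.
By Euler: 5^{12} ≡ 1 mod 21 since gcd(5, 21) = 1. 26 = 2×12 + 2. So 5^{26} ≡ 5^{2} ≡ 4 mod 21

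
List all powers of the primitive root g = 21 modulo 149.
21^1, 21^2, ..., 21^{148} mod 149: [21, 143, 23, 36, 11, 82, 83, 104, 98, 121, 8, 19, 101, 35, 139, 88, 60, 68, 87, 39, 74, 64, 3, 63, 131, 69, 108, 33, 97, 100, 14, 145, 65, 24, 57, 5, 105, 119, 115, 31, 55, 112, 117, 73, 43, 9, 40, 95, 58, 26, 99, 142, 2, 42, 137, 46, 72, 22, 15, 17, 59, 47, 93, 16, 38, 53, 70, 129, 27, 120, 136, 25, 78, 148, 128, 6, 126, 113, 138, 67, 66, 45, 51, 28, 141, 130, 48, 114, 10, 61, 89, 81, 62, 110, 75, 85, 146, 86, 18, 80, 41, 116, 52, 49, 135, 4, 84, 125, 92, 144, 44, 30, 34, 118, 94, 37, 32, 76, 106, 140, 109, 54, 91, 123, 50, 7, 147, 107, 12, 103, 77, 127, 134, 132, 90, 102, 56, 133, 111, 96, 79, 20, 122, 29, 13, 124, 71, 1]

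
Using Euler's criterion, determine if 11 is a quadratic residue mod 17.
By Euler's criterion: 11^{8} ≡ 16 (mod 17). Since this equals -1 (≡ 16), 11 is not a QR.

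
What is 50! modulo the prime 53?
(52)! = (50)! × (51) × (52) ≡ -1 mod 53. So (50)! ≡ -1 × [(52)(51)]^(-1) ≡ 26 mod 53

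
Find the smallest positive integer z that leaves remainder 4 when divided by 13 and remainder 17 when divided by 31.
M = 13 × 31 = 403. M₁ = 31, y₁ ≡ 8 mod 13. M₂ = 13, y₂ ≡ 12 mod 31. z = 4×31×8 + 17×13×12 ≡ 17 mod 403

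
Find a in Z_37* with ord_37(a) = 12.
8 has order 12 mod 37 since 8^{12} ≡ 1 (mod 37) and no smaller power works.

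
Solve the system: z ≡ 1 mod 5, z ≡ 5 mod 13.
M = 5 × 13 = 65. M₁ = 13, y₁ ≡ 2 mod 5. M₂ = 5, y₂ ≡ 8 mod 13. z = 1×13×2 + 5×5×8 ≡ 31 mod 65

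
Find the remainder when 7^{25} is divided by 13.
By Fermat: 7^{12} ≡ 1 mod 13. 25 = 2×12 + 1. So 7^{25} ≡ 7^{1} ≡ 7 mod 13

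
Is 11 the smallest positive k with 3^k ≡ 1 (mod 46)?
Powers of 3 mod 46: 3^1≡3, 3^2≡9, 3^3≡27, 3^4≡35, 3^5≡13, 3^6≡39, 3^7≡25, 3^8≡29, 3^9≡41, 3^10≡31, 3^11≡1. First k with 3^k≡1 is k=11. Yes, ord_46(3) = 11.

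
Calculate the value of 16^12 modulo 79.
By repeated squaring (mod 79): 16^{1}≡16, 16^{2}≡19, 16^{4}≡45, 16^{8}≡50. Then 16^{12} = 16^{8+4} ≡ 50 × 45 ≡ 38 (mod 79)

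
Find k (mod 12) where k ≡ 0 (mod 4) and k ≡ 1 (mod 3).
M = 4 × 3 = 12. M₁ = 3, y₁ ≡ 3 (mod 4). M₂ = 4, y₂ ≡ 1 (mod 3). k = 0×3×3 + 1×4×1 ≡ 4 (mod 12)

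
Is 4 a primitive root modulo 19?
4^{9} ≡ 1 mod 19 and 9 < 18, so ord_19(4) = 9 ≠ 18 and 4 is not a primitive root.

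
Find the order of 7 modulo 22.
Powers of 7 mod 22: 7^1≡7, 7^2≡5, 7^3≡13, 7^4≡3, 7^5≡21, 7^6≡15, 7^7≡17, 7^8≡9, 7^9≡19, 7^10≡1. ord_22(7) = 10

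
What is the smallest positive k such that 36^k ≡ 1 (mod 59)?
Powers of 36 mod 59: 36^1≡36, 36^2≡57, 36^3≡46, 36^4≡4, 36^5≡26, 36^6≡51, 36^7≡7, 36^8≡16, 36^9≡45, 36^10≡27, 36^11≡28, 36^12≡5, 36^13≡3, 36^14≡49, 36^15≡53, 36^16≡20, 36^17≡12, 36^18≡19, 36^19≡35, 36^20≡21, 36^21≡48, 36^22≡17, 36^23≡22, 36^24≡25, 36^25≡15, 36^26≡9, 36^27≡29, 36^28≡41, 36^29≡1. ord_59(36) = 29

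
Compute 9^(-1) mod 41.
Since 41 is prime, by Fermat 9^(-1) ≡ 9^{39} ≡ 32 mod 41. Verify: 9 × 32 = 288 ≡ 1 mod 41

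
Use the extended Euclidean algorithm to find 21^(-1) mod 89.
Extended GCD: 21(17) + 89(-4) = 1. So 21^(-1) ≡ 17 mod 89. Verify: 21 × 17 = 357 ≡ 1 mod 89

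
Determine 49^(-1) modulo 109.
Since 109 is prime, by Fermat 49^(-1) ≡ 49^{107} ≡ 89 (mod 109). Verify: 49 × 89 = 4361 ≡ 1 (mod 109)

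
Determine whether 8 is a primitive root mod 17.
8^{8} ≡ 1 (mod 17) and 8 < 16, so ord_17(8) = 8 ≠ 16 and 8 is not a primitive root.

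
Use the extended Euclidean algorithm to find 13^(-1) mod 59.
Extended GCD: 13(-9) + 59(2) = 1. So 13^(-1) ≡ -9 ≡ 50 mod 59. Verify: 13 × 50 = 650 ≡ 1 mod 59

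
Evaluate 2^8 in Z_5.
Using Fermat: 2^{4} ≡ 1 (mod 5). 8 ≡ 0 (mod 4). So 2^{8} ≡ 2^{0} ≡ 1 (mod 5)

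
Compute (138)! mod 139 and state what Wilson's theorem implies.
(138)! mod 139 = 138. Since this equals -1 mod 139, Wilson confirms 139 is prime.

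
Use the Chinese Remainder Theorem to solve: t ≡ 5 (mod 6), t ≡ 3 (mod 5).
M = 6 × 5 = 30. M₁ = 5, y₁ ≡ 5 (mod 6). M₂ = 6, y₂ ≡ 1 (mod 5). t = 5×5×5 + 3×6×1 ≡ 23 (mod 30)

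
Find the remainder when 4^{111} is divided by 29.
By Fermat: 4^{28} ≡ 1 (mod 29). 111 = 3×28 + 27. So 4^{111} ≡ 4^{27} ≡ 22 (mod 29)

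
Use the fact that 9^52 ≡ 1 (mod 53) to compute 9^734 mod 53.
By Fermat: 9^{52} ≡ 1 (mod 53). 734 ≡ 6 (mod 52). So 9^{734} ≡ 9^{6} ≡ 10 (mod 53)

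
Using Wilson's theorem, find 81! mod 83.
(82)! = (81)! × (82) ≡ -1 mod 83. So (81)! ≡ -1 × (82)^(-1) ≡ (-1)×(-1) = 1 mod 83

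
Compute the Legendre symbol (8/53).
(8/53) = 8^{26} mod 53 = -1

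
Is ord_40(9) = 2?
Powers of 9 mod 40: 9^1≡9, 9^2≡1. First k with 9^k≡1 is k=2. Yes, ord_40(9) = 2.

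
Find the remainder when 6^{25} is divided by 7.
By Fermat: 6^{6} ≡ 1 (mod 7). 25 = 4×6 + 1. So 6^{25} ≡ 6^{1} ≡ 6 (mod 7)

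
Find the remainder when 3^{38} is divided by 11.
By Fermat: 3^{10} ≡ 1 (mod 11). 38 = 3×10 + 8. So 3^{38} ≡ 3^{8} ≡ 5 (mod 11)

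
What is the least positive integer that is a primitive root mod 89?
g = 3. For each prime q|88: 3^{44}≡88, 3^{8}≡64, none ≡ 1, so ord_89(3) = 88 and 3 is a primitive root.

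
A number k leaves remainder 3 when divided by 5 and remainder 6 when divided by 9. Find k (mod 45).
M = 5 × 9 = 45. M₁ = 9, y₁ ≡ 4 (mod 5). M₂ = 5, y₂ ≡ 2 (mod 9). k = 3×9×4 + 6×5×2 ≡ 33 (mod 45)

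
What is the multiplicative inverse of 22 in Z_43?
Since 43 is prime, by Fermat 22^(-1) ≡ 22^{41} ≡ 2 mod 43. Verify: 22 × 2 = 44 ≡ 1 mod 43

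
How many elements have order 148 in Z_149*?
A prime p has φ(p-1) primitive roots; here φ(148) = 72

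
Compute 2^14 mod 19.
By repeated squaring mod 19: 2^{1}≡2, 2^{2}≡4, 2^{4}≡16, 2^{8}≡9. Then 2^{14} = 2^{8+4+2} ≡ 9 × 16 × 4 ≡ 6 mod 19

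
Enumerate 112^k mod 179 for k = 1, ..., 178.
112^1, 112^2, ..., 112^{178} mod 179: [112, 14, 136, 17, 114, 59, 164, 110, 148, 108, 103, 80, 10, 46, 140, 107, 170, 66, 53, 29, 26, 48, 6, 135, 84, 100, 102, 147, 175, 89, 123, 172, 111, 81, 122, 60, 97, 124, 105, 125, 38, 139, 174, 156, 109, 36, 94, 146, 63, 75, 166, 155, 176, 22, 137, 129, 128, 16, 2, 45, 28, 93, 34, 49, 118, 149, 41, 117, 37, 27, 160, 20, 92, 101, 35, 161, 132, 106, 58, 52, 96, 12, 91, 168, 21, 25, 115, 171, 178, 67, 165, 43, 162, 65, 120, 15, 69, 31, 71, 76, 99, 169, 133, 39, 72, 9, 113, 126, 150, 153, 131, 173, 44, 95, 79, 77, 32, 4, 90, 56, 7, 68, 98, 57, 119, 82, 55, 74, 54, 141, 40, 5, 23, 70, 143, 85, 33, 116, 104, 13, 24, 3, 157, 42, 50, 51, 163, 177, 134, 151, 86, 145, 130, 61, 30, 138, 62, 142, 152, 19, 159, 87, 78, 144, 18, 47, 73, 121, 127, 83, 167, 88, 11, 158, 154, 64, 8, 1]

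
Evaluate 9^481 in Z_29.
Using Fermat: 9^{28} ≡ 1 mod 29. 481 ≡ 5 mod 28. So 9^{481} ≡ 9^{5} ≡ 5 mod 29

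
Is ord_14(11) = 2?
Powers of 11 mod 14: 11^1≡11, 11^2≡9, 11^3≡1. 11^2≡9≢1, so ord ≠ 2. No, the actual order is 3.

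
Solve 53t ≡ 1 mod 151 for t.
Since 151 is prime, by Fermat 53^(-1) ≡ 53^{149} ≡ 57 mod 151. Verify: 53 × 57 = 3021 ≡ 1 mod 151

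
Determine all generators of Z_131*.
There are φ(130) = 48 primitive roots mod 131: {2, 6, 8, 10, 14, 17, 22, 23, 26, 29, 30, 31, 37, 40, 50, 54, 56, 57, 66, 67, 72, 76, 82, 83, 85, 87, 88, 90, 93, 95, 96, 97, 98, 103, 104, 106, 110, 111, 115, 116, 118, 119, 120, 122, 124, 126, 127, 128}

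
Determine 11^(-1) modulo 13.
Since 13 is prime, by Fermat 11^(-1) ≡ 11^{11} ≡ 6 mod 13. Verify: 11 × 6 = 66 ≡ 1 mod 13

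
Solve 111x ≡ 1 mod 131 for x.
Since 131 is prime, by Fermat 111^(-1) ≡ 111^{129} ≡ 72 mod 131. Verify: 111 × 72 = 7992 ≡ 1 mod 131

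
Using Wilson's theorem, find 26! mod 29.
(28)! = (26)! × (27) × (28) ≡ -1 mod 29. So (26)! ≡ -1 × [(28)(27)]^(-1) ≡ 14 mod 29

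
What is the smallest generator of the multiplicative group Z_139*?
g = 2. For each prime q|138: 2^{69}≡138, 2^{46}≡96, 2^{6}≡64, none ≡ 1, so ord_139(2) = 138 and 2 is a primitive root.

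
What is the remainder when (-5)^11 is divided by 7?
Using Fermat: (-5)^{6} ≡ 1 (mod 7). 11 ≡ 5 (mod 6). So (-5)^{11} ≡ (-5)^{5} ≡ 4 (mod 7)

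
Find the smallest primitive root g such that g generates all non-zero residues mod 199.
g = 3. For each prime q|198: 3^{99}≡198, 3^{66}≡106, 3^{18}≡125, none ≡ 1, so ord_199(3) = 198 and 3 is a primitive root.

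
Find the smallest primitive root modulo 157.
g = 5. Powers: [5, 25, 125, 154, 142, 82, 96, ...] generates all 156 non-zero residues.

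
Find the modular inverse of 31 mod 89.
Since 89 is prime, by Fermat 31^(-1) ≡ 31^{87} ≡ 23 (mod 89). Verify: 31 × 23 = 713 ≡ 1 (mod 89)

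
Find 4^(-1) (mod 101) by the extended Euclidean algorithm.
Extended GCD: 4(-25) + 101(1) = 1. So 4^(-1) ≡ -25 ≡ 76 (mod 101). Verify: 4 × 76 = 304 ≡ 1 (mod 101)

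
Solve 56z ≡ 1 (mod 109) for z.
Since 109 is prime, by Fermat 56^(-1) ≡ 56^{107} ≡ 37 (mod 109). Verify: 56 × 37 = 2072 ≡ 1 (mod 109)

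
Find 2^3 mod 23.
2^{3} = 8 ≡ 8 mod 23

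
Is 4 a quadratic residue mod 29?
By Euler's criterion: 4^{14} ≡ 1 mod 29. Since this equals 1, 4 is a QR.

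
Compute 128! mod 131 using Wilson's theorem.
(130)! = (128)! × (129) × (130) ≡ -1 mod 131. So (128)! ≡ -1 × [(130)(129)]^(-1) ≡ 65 mod 131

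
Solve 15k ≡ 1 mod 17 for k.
Since 17 is prime, by Fermat 15^(-1) ≡ 15^{15} ≡ 8 mod 17. Verify: 15 × 8 = 120 ≡ 1 mod 17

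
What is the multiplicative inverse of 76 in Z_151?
Since 151 is prime, by Fermat 76^(-1) ≡ 76^{149} ≡ 2 (mod 151). Verify: 76 × 2 = 152 ≡ 1 (mod 151)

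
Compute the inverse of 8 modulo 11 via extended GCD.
Extended GCD: 8(-4) + 11(3) = 1. So 8^(-1) ≡ -4 ≡ 7 mod 11. Verify: 8 × 7 = 56 ≡ 1 mod 11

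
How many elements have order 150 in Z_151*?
Number of primitive roots mod 151 = φ(p-1) = φ(150) = 40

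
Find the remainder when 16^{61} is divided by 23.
By Fermat: 16^{22} ≡ 1 (mod 23). 61 = 2×22 + 17. So 16^{61} ≡ 16^{17} ≡ 4 (mod 23)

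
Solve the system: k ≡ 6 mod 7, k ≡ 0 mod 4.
M = 7 × 4 = 28. M₁ = 4, y₁ ≡ 2 mod 7. M₂ = 7, y₂ ≡ 3 mod 4. k = 6×4×2 + 0×7×3 ≡ 20 mod 28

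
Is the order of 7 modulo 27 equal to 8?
Powers of 7 mod 27: 7^1≡7, 7^2≡22, 7^3≡19, 7^4≡25, 7^5≡13, 7^6≡10, 7^7≡16, 7^8≡4, 7^9≡1. 7^8≡4≢1, so ord ≠ 8. No, the actual order is 9.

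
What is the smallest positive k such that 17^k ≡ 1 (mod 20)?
Powers of 17 mod 20: 17^1≡17, 17^2≡9, 17^3≡13, 17^4≡1. Order = 4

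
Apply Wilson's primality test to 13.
(12)! mod 13 = 12. Since 12 ≡ -1 mod 13, 13 is prime.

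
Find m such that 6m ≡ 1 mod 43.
Since 43 is prime, by Fermat 6^(-1) ≡ 6^{41} ≡ 36 mod 43. Verify: 6 × 36 = 216 ≡ 1 mod 43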